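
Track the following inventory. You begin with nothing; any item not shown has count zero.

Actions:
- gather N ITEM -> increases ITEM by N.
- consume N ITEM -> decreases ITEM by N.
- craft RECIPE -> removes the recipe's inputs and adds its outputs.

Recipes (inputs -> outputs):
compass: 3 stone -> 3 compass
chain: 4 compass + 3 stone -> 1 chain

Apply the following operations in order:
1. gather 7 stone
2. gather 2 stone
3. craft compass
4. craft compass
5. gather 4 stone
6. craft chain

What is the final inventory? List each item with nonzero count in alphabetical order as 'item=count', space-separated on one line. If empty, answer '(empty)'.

After 1 (gather 7 stone): stone=7
After 2 (gather 2 stone): stone=9
After 3 (craft compass): compass=3 stone=6
After 4 (craft compass): compass=6 stone=3
After 5 (gather 4 stone): compass=6 stone=7
After 6 (craft chain): chain=1 compass=2 stone=4

Answer: chain=1 compass=2 stone=4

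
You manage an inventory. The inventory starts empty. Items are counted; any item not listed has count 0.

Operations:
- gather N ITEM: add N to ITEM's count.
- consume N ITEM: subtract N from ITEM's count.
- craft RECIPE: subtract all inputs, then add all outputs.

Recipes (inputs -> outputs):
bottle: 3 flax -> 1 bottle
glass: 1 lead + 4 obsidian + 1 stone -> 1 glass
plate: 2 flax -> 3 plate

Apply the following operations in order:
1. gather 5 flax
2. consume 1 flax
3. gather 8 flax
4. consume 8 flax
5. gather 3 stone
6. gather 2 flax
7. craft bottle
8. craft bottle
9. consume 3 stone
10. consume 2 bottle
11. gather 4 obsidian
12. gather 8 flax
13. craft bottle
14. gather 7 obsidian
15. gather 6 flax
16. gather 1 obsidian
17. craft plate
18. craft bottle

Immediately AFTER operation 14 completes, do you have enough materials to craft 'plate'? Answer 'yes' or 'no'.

Answer: yes

Derivation:
After 1 (gather 5 flax): flax=5
After 2 (consume 1 flax): flax=4
After 3 (gather 8 flax): flax=12
After 4 (consume 8 flax): flax=4
After 5 (gather 3 stone): flax=4 stone=3
After 6 (gather 2 flax): flax=6 stone=3
After 7 (craft bottle): bottle=1 flax=3 stone=3
After 8 (craft bottle): bottle=2 stone=3
After 9 (consume 3 stone): bottle=2
After 10 (consume 2 bottle): (empty)
After 11 (gather 4 obsidian): obsidian=4
After 12 (gather 8 flax): flax=8 obsidian=4
After 13 (craft bottle): bottle=1 flax=5 obsidian=4
After 14 (gather 7 obsidian): bottle=1 flax=5 obsidian=11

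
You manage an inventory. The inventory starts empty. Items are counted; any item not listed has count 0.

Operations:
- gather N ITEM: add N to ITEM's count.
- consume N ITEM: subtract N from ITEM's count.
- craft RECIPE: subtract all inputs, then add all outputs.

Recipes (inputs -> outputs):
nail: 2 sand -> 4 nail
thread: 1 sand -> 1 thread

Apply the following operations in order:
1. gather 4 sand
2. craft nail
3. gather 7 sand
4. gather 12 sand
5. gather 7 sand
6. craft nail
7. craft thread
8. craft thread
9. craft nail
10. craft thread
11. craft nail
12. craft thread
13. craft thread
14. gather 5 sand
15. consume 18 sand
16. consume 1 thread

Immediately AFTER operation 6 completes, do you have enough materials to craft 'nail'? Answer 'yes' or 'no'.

After 1 (gather 4 sand): sand=4
After 2 (craft nail): nail=4 sand=2
After 3 (gather 7 sand): nail=4 sand=9
After 4 (gather 12 sand): nail=4 sand=21
After 5 (gather 7 sand): nail=4 sand=28
After 6 (craft nail): nail=8 sand=26

Answer: yes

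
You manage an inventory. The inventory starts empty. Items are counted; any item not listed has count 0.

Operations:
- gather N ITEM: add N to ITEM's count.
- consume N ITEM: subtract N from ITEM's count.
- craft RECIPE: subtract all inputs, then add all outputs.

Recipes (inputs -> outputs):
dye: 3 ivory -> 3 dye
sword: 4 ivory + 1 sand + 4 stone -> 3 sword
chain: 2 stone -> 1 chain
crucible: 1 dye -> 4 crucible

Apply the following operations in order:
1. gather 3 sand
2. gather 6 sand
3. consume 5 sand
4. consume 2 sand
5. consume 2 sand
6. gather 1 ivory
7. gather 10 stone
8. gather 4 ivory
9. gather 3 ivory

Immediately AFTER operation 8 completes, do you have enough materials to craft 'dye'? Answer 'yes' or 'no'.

Answer: yes

Derivation:
After 1 (gather 3 sand): sand=3
After 2 (gather 6 sand): sand=9
After 3 (consume 5 sand): sand=4
After 4 (consume 2 sand): sand=2
After 5 (consume 2 sand): (empty)
After 6 (gather 1 ivory): ivory=1
After 7 (gather 10 stone): ivory=1 stone=10
After 8 (gather 4 ivory): ivory=5 stone=10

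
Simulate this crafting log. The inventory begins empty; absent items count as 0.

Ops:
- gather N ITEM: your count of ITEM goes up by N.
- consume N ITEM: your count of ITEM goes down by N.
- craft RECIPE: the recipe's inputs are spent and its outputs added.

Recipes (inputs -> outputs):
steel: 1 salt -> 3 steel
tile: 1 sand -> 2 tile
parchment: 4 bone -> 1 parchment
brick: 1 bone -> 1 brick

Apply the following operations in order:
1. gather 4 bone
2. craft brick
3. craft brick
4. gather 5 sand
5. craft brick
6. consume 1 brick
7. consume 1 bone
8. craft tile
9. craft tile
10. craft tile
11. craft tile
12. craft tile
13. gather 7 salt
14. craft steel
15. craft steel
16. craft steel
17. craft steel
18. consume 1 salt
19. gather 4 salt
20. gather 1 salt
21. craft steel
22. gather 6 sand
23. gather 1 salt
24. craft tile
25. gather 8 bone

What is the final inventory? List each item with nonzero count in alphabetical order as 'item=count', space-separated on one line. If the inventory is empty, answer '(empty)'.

Answer: bone=8 brick=2 salt=7 sand=5 steel=15 tile=12

Derivation:
After 1 (gather 4 bone): bone=4
After 2 (craft brick): bone=3 brick=1
After 3 (craft brick): bone=2 brick=2
After 4 (gather 5 sand): bone=2 brick=2 sand=5
After 5 (craft brick): bone=1 brick=3 sand=5
After 6 (consume 1 brick): bone=1 brick=2 sand=5
After 7 (consume 1 bone): brick=2 sand=5
After 8 (craft tile): brick=2 sand=4 tile=2
After 9 (craft tile): brick=2 sand=3 tile=4
After 10 (craft tile): brick=2 sand=2 tile=6
After 11 (craft tile): brick=2 sand=1 tile=8
After 12 (craft tile): brick=2 tile=10
After 13 (gather 7 salt): brick=2 salt=7 tile=10
After 14 (craft steel): brick=2 salt=6 steel=3 tile=10
After 15 (craft steel): brick=2 salt=5 steel=6 tile=10
After 16 (craft steel): brick=2 salt=4 steel=9 tile=10
After 17 (craft steel): brick=2 salt=3 steel=12 tile=10
After 18 (consume 1 salt): brick=2 salt=2 steel=12 tile=10
After 19 (gather 4 salt): brick=2 salt=6 steel=12 tile=10
After 20 (gather 1 salt): brick=2 salt=7 steel=12 tile=10
After 21 (craft steel): brick=2 salt=6 steel=15 tile=10
After 22 (gather 6 sand): brick=2 salt=6 sand=6 steel=15 tile=10
After 23 (gather 1 salt): brick=2 salt=7 sand=6 steel=15 tile=10
After 24 (craft tile): brick=2 salt=7 sand=5 steel=15 tile=12
After 25 (gather 8 bone): bone=8 brick=2 salt=7 sand=5 steel=15 tile=12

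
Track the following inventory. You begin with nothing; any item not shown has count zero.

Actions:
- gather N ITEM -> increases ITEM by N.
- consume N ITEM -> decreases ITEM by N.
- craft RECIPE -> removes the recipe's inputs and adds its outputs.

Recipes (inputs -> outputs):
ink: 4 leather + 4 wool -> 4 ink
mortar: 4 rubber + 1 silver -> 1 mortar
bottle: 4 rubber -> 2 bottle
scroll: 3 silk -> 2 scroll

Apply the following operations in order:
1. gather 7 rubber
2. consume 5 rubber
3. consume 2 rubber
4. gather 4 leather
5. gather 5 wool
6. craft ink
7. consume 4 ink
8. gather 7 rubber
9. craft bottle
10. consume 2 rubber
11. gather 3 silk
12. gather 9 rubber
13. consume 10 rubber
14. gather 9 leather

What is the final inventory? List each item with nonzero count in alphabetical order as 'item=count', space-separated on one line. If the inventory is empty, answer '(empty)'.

Answer: bottle=2 leather=9 silk=3 wool=1

Derivation:
After 1 (gather 7 rubber): rubber=7
After 2 (consume 5 rubber): rubber=2
After 3 (consume 2 rubber): (empty)
After 4 (gather 4 leather): leather=4
After 5 (gather 5 wool): leather=4 wool=5
After 6 (craft ink): ink=4 wool=1
After 7 (consume 4 ink): wool=1
After 8 (gather 7 rubber): rubber=7 wool=1
After 9 (craft bottle): bottle=2 rubber=3 wool=1
After 10 (consume 2 rubber): bottle=2 rubber=1 wool=1
After 11 (gather 3 silk): bottle=2 rubber=1 silk=3 wool=1
After 12 (gather 9 rubber): bottle=2 rubber=10 silk=3 wool=1
After 13 (consume 10 rubber): bottle=2 silk=3 wool=1
After 14 (gather 9 leather): bottle=2 leather=9 silk=3 wool=1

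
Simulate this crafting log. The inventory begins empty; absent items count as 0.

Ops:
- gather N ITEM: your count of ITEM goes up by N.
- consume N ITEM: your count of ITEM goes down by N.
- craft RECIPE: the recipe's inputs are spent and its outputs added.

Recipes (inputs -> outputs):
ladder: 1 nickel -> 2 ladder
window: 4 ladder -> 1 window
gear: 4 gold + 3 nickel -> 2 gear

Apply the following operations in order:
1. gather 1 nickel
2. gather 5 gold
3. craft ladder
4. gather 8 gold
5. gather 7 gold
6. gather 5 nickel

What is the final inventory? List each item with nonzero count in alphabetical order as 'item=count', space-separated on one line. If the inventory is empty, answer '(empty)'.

Answer: gold=20 ladder=2 nickel=5

Derivation:
After 1 (gather 1 nickel): nickel=1
After 2 (gather 5 gold): gold=5 nickel=1
After 3 (craft ladder): gold=5 ladder=2
After 4 (gather 8 gold): gold=13 ladder=2
After 5 (gather 7 gold): gold=20 ladder=2
After 6 (gather 5 nickel): gold=20 ladder=2 nickel=5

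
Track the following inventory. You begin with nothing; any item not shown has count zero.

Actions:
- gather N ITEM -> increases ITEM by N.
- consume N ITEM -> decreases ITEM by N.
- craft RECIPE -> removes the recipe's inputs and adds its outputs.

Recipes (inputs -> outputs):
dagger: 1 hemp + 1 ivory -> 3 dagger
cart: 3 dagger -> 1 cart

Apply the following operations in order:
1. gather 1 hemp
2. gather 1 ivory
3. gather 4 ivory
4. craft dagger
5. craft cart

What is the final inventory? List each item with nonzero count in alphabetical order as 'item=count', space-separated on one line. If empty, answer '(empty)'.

Answer: cart=1 ivory=4

Derivation:
After 1 (gather 1 hemp): hemp=1
After 2 (gather 1 ivory): hemp=1 ivory=1
After 3 (gather 4 ivory): hemp=1 ivory=5
After 4 (craft dagger): dagger=3 ivory=4
After 5 (craft cart): cart=1 ivory=4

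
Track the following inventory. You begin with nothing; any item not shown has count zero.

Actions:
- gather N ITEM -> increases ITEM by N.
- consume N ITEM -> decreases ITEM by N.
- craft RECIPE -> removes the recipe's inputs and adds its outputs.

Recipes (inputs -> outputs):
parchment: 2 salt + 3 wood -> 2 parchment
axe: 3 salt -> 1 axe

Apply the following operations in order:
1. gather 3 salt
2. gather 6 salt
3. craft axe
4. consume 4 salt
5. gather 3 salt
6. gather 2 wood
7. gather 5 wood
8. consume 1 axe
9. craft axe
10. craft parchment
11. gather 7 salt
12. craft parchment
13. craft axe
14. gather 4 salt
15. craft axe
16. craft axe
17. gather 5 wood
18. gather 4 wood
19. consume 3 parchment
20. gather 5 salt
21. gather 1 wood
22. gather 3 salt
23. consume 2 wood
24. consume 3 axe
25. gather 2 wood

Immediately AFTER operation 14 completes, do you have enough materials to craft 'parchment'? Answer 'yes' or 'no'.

After 1 (gather 3 salt): salt=3
After 2 (gather 6 salt): salt=9
After 3 (craft axe): axe=1 salt=6
After 4 (consume 4 salt): axe=1 salt=2
After 5 (gather 3 salt): axe=1 salt=5
After 6 (gather 2 wood): axe=1 salt=5 wood=2
After 7 (gather 5 wood): axe=1 salt=5 wood=7
After 8 (consume 1 axe): salt=5 wood=7
After 9 (craft axe): axe=1 salt=2 wood=7
After 10 (craft parchment): axe=1 parchment=2 wood=4
After 11 (gather 7 salt): axe=1 parchment=2 salt=7 wood=4
After 12 (craft parchment): axe=1 parchment=4 salt=5 wood=1
After 13 (craft axe): axe=2 parchment=4 salt=2 wood=1
After 14 (gather 4 salt): axe=2 parchment=4 salt=6 wood=1

Answer: no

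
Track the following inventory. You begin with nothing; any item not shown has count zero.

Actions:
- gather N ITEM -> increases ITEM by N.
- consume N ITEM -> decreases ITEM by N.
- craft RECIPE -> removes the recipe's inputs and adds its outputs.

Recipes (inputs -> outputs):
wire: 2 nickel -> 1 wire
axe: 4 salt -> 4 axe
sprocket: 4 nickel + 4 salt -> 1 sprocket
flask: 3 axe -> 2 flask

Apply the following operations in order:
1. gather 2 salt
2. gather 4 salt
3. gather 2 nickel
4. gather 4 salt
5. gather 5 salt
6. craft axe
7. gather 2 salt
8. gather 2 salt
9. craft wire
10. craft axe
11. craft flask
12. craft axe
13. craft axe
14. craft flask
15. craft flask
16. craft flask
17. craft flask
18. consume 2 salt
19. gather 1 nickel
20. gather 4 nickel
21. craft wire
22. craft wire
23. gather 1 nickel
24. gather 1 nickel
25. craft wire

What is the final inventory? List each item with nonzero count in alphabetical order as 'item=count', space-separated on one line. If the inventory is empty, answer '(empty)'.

After 1 (gather 2 salt): salt=2
After 2 (gather 4 salt): salt=6
After 3 (gather 2 nickel): nickel=2 salt=6
After 4 (gather 4 salt): nickel=2 salt=10
After 5 (gather 5 salt): nickel=2 salt=15
After 6 (craft axe): axe=4 nickel=2 salt=11
After 7 (gather 2 salt): axe=4 nickel=2 salt=13
After 8 (gather 2 salt): axe=4 nickel=2 salt=15
After 9 (craft wire): axe=4 salt=15 wire=1
After 10 (craft axe): axe=8 salt=11 wire=1
After 11 (craft flask): axe=5 flask=2 salt=11 wire=1
After 12 (craft axe): axe=9 flask=2 salt=7 wire=1
After 13 (craft axe): axe=13 flask=2 salt=3 wire=1
After 14 (craft flask): axe=10 flask=4 salt=3 wire=1
After 15 (craft flask): axe=7 flask=6 salt=3 wire=1
After 16 (craft flask): axe=4 flask=8 salt=3 wire=1
After 17 (craft flask): axe=1 flask=10 salt=3 wire=1
After 18 (consume 2 salt): axe=1 flask=10 salt=1 wire=1
After 19 (gather 1 nickel): axe=1 flask=10 nickel=1 salt=1 wire=1
After 20 (gather 4 nickel): axe=1 flask=10 nickel=5 salt=1 wire=1
After 21 (craft wire): axe=1 flask=10 nickel=3 salt=1 wire=2
After 22 (craft wire): axe=1 flask=10 nickel=1 salt=1 wire=3
After 23 (gather 1 nickel): axe=1 flask=10 nickel=2 salt=1 wire=3
After 24 (gather 1 nickel): axe=1 flask=10 nickel=3 salt=1 wire=3
After 25 (craft wire): axe=1 flask=10 nickel=1 salt=1 wire=4

Answer: axe=1 flask=10 nickel=1 salt=1 wire=4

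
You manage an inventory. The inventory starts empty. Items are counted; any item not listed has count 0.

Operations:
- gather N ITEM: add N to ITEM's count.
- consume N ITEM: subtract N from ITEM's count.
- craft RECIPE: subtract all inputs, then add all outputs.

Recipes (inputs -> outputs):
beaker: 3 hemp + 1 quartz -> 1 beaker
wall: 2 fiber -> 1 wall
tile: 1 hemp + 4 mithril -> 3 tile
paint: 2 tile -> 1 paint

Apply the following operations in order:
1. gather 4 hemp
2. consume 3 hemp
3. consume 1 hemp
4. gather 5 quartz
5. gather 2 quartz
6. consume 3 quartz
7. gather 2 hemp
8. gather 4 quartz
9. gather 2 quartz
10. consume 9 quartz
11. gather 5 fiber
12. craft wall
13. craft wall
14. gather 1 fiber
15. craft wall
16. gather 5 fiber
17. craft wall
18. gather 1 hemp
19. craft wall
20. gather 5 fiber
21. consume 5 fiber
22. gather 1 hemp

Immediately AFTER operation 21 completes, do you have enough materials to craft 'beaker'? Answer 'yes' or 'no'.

After 1 (gather 4 hemp): hemp=4
After 2 (consume 3 hemp): hemp=1
After 3 (consume 1 hemp): (empty)
After 4 (gather 5 quartz): quartz=5
After 5 (gather 2 quartz): quartz=7
After 6 (consume 3 quartz): quartz=4
After 7 (gather 2 hemp): hemp=2 quartz=4
After 8 (gather 4 quartz): hemp=2 quartz=8
After 9 (gather 2 quartz): hemp=2 quartz=10
After 10 (consume 9 quartz): hemp=2 quartz=1
After 11 (gather 5 fiber): fiber=5 hemp=2 quartz=1
After 12 (craft wall): fiber=3 hemp=2 quartz=1 wall=1
After 13 (craft wall): fiber=1 hemp=2 quartz=1 wall=2
After 14 (gather 1 fiber): fiber=2 hemp=2 quartz=1 wall=2
After 15 (craft wall): hemp=2 quartz=1 wall=3
After 16 (gather 5 fiber): fiber=5 hemp=2 quartz=1 wall=3
After 17 (craft wall): fiber=3 hemp=2 quartz=1 wall=4
After 18 (gather 1 hemp): fiber=3 hemp=3 quartz=1 wall=4
After 19 (craft wall): fiber=1 hemp=3 quartz=1 wall=5
After 20 (gather 5 fiber): fiber=6 hemp=3 quartz=1 wall=5
After 21 (consume 5 fiber): fiber=1 hemp=3 quartz=1 wall=5

Answer: yes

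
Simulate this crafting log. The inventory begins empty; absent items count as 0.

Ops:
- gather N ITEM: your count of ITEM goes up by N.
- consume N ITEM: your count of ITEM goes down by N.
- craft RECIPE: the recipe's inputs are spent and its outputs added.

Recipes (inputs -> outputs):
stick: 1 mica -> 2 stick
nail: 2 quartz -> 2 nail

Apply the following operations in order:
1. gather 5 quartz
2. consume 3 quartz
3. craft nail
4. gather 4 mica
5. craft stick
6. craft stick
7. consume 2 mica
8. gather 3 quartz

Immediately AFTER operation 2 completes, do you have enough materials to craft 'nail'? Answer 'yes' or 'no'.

Answer: yes

Derivation:
After 1 (gather 5 quartz): quartz=5
After 2 (consume 3 quartz): quartz=2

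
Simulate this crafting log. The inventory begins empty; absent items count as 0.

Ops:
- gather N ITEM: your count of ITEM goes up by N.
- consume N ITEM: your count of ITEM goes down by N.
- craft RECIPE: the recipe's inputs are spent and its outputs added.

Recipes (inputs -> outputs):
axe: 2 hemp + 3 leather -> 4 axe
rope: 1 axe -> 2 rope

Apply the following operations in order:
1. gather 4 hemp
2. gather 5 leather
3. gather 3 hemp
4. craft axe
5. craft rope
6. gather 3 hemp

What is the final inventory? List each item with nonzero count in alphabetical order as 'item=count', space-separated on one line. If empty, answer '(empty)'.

Answer: axe=3 hemp=8 leather=2 rope=2

Derivation:
After 1 (gather 4 hemp): hemp=4
After 2 (gather 5 leather): hemp=4 leather=5
After 3 (gather 3 hemp): hemp=7 leather=5
After 4 (craft axe): axe=4 hemp=5 leather=2
After 5 (craft rope): axe=3 hemp=5 leather=2 rope=2
After 6 (gather 3 hemp): axe=3 hemp=8 leather=2 rope=2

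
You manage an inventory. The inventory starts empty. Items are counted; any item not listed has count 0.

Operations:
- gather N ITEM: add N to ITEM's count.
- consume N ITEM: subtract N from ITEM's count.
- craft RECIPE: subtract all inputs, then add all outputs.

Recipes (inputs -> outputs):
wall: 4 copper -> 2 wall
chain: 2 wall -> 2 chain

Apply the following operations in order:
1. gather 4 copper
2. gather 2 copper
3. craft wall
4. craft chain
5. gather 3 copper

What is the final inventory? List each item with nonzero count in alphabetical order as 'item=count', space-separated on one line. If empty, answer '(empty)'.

Answer: chain=2 copper=5

Derivation:
After 1 (gather 4 copper): copper=4
After 2 (gather 2 copper): copper=6
After 3 (craft wall): copper=2 wall=2
After 4 (craft chain): chain=2 copper=2
After 5 (gather 3 copper): chain=2 copper=5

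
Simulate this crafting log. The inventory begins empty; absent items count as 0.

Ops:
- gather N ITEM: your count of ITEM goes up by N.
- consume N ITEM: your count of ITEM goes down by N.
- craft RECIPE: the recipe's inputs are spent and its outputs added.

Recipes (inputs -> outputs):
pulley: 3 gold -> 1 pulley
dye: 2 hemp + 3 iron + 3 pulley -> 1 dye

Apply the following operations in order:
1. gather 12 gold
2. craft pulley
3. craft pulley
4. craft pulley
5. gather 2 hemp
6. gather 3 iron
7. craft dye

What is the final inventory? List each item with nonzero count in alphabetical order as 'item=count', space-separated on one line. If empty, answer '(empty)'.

Answer: dye=1 gold=3

Derivation:
After 1 (gather 12 gold): gold=12
After 2 (craft pulley): gold=9 pulley=1
After 3 (craft pulley): gold=6 pulley=2
After 4 (craft pulley): gold=3 pulley=3
After 5 (gather 2 hemp): gold=3 hemp=2 pulley=3
After 6 (gather 3 iron): gold=3 hemp=2 iron=3 pulley=3
After 7 (craft dye): dye=1 gold=3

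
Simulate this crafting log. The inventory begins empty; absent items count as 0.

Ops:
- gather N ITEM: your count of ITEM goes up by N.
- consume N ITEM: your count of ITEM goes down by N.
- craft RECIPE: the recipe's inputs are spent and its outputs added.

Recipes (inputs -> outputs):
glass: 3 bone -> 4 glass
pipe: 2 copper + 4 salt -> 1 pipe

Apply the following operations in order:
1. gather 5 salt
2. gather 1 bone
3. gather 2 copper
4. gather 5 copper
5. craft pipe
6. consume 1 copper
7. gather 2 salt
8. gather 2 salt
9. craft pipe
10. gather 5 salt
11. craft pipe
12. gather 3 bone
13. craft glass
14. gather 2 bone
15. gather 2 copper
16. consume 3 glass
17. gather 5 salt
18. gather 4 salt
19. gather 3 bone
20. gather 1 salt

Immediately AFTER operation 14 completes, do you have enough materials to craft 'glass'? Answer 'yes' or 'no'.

Answer: yes

Derivation:
After 1 (gather 5 salt): salt=5
After 2 (gather 1 bone): bone=1 salt=5
After 3 (gather 2 copper): bone=1 copper=2 salt=5
After 4 (gather 5 copper): bone=1 copper=7 salt=5
After 5 (craft pipe): bone=1 copper=5 pipe=1 salt=1
After 6 (consume 1 copper): bone=1 copper=4 pipe=1 salt=1
After 7 (gather 2 salt): bone=1 copper=4 pipe=1 salt=3
After 8 (gather 2 salt): bone=1 copper=4 pipe=1 salt=5
After 9 (craft pipe): bone=1 copper=2 pipe=2 salt=1
After 10 (gather 5 salt): bone=1 copper=2 pipe=2 salt=6
After 11 (craft pipe): bone=1 pipe=3 salt=2
After 12 (gather 3 bone): bone=4 pipe=3 salt=2
After 13 (craft glass): bone=1 glass=4 pipe=3 salt=2
After 14 (gather 2 bone): bone=3 glass=4 pipe=3 salt=2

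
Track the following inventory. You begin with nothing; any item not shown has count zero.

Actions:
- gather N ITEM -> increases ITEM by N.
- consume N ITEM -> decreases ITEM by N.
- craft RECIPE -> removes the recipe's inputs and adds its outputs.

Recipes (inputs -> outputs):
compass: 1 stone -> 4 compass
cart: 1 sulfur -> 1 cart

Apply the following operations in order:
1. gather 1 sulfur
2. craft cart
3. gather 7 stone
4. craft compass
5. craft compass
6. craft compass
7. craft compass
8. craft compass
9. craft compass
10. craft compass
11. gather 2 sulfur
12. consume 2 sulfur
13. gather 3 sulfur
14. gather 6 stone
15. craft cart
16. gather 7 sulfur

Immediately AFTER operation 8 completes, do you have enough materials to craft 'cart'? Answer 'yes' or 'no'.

Answer: no

Derivation:
After 1 (gather 1 sulfur): sulfur=1
After 2 (craft cart): cart=1
After 3 (gather 7 stone): cart=1 stone=7
After 4 (craft compass): cart=1 compass=4 stone=6
After 5 (craft compass): cart=1 compass=8 stone=5
After 6 (craft compass): cart=1 compass=12 stone=4
After 7 (craft compass): cart=1 compass=16 stone=3
After 8 (craft compass): cart=1 compass=20 stone=2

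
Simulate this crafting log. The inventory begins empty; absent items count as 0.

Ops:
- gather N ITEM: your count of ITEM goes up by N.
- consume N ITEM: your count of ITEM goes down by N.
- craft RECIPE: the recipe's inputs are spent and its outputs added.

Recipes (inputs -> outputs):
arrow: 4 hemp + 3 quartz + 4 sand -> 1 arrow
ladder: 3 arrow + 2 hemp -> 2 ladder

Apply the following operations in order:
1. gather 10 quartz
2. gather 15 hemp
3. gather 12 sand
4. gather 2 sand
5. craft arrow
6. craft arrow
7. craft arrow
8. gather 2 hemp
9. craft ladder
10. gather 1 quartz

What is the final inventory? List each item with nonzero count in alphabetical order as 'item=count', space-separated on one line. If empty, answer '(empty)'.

After 1 (gather 10 quartz): quartz=10
After 2 (gather 15 hemp): hemp=15 quartz=10
After 3 (gather 12 sand): hemp=15 quartz=10 sand=12
After 4 (gather 2 sand): hemp=15 quartz=10 sand=14
After 5 (craft arrow): arrow=1 hemp=11 quartz=7 sand=10
After 6 (craft arrow): arrow=2 hemp=7 quartz=4 sand=6
After 7 (craft arrow): arrow=3 hemp=3 quartz=1 sand=2
After 8 (gather 2 hemp): arrow=3 hemp=5 quartz=1 sand=2
After 9 (craft ladder): hemp=3 ladder=2 quartz=1 sand=2
After 10 (gather 1 quartz): hemp=3 ladder=2 quartz=2 sand=2

Answer: hemp=3 ladder=2 quartz=2 sand=2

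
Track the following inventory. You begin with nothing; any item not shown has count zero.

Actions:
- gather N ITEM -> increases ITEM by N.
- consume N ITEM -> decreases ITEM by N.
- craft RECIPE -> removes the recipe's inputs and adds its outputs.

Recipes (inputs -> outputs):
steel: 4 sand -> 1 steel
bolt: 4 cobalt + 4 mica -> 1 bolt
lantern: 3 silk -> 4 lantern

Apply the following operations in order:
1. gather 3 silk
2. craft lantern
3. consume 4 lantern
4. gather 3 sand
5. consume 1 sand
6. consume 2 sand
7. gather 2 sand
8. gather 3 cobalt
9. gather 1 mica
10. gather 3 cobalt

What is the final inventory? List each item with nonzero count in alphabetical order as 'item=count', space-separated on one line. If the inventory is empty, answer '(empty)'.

After 1 (gather 3 silk): silk=3
After 2 (craft lantern): lantern=4
After 3 (consume 4 lantern): (empty)
After 4 (gather 3 sand): sand=3
After 5 (consume 1 sand): sand=2
After 6 (consume 2 sand): (empty)
After 7 (gather 2 sand): sand=2
After 8 (gather 3 cobalt): cobalt=3 sand=2
After 9 (gather 1 mica): cobalt=3 mica=1 sand=2
After 10 (gather 3 cobalt): cobalt=6 mica=1 sand=2

Answer: cobalt=6 mica=1 sand=2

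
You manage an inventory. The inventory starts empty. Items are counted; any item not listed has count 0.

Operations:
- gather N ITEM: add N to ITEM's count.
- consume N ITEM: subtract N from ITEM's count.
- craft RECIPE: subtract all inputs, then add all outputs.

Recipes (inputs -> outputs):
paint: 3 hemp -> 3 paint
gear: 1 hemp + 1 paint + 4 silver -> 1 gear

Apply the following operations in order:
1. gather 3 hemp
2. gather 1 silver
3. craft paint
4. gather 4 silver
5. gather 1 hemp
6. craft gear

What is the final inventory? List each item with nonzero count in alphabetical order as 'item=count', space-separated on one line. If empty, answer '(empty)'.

Answer: gear=1 paint=2 silver=1

Derivation:
After 1 (gather 3 hemp): hemp=3
After 2 (gather 1 silver): hemp=3 silver=1
After 3 (craft paint): paint=3 silver=1
After 4 (gather 4 silver): paint=3 silver=5
After 5 (gather 1 hemp): hemp=1 paint=3 silver=5
After 6 (craft gear): gear=1 paint=2 silver=1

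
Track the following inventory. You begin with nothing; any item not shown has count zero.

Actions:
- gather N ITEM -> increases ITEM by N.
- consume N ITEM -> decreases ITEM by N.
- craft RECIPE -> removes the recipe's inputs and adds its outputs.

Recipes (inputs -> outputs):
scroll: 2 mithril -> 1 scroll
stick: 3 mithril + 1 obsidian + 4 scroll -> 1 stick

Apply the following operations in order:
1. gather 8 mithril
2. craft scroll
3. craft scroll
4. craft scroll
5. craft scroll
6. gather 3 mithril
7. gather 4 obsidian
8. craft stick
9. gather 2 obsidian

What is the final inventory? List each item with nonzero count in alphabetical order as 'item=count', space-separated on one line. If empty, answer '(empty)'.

Answer: obsidian=5 stick=1

Derivation:
After 1 (gather 8 mithril): mithril=8
After 2 (craft scroll): mithril=6 scroll=1
After 3 (craft scroll): mithril=4 scroll=2
After 4 (craft scroll): mithril=2 scroll=3
After 5 (craft scroll): scroll=4
After 6 (gather 3 mithril): mithril=3 scroll=4
After 7 (gather 4 obsidian): mithril=3 obsidian=4 scroll=4
After 8 (craft stick): obsidian=3 stick=1
After 9 (gather 2 obsidian): obsidian=5 stick=1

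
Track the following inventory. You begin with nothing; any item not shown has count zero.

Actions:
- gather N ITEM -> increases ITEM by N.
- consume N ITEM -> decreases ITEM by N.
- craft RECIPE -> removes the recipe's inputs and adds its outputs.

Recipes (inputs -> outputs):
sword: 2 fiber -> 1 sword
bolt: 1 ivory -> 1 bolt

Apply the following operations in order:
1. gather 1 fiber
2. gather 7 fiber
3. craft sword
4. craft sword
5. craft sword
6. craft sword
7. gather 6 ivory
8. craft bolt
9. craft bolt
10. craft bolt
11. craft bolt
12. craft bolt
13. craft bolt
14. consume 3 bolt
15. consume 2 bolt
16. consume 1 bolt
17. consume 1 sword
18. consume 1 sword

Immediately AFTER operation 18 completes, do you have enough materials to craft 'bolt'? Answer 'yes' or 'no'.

Answer: no

Derivation:
After 1 (gather 1 fiber): fiber=1
After 2 (gather 7 fiber): fiber=8
After 3 (craft sword): fiber=6 sword=1
After 4 (craft sword): fiber=4 sword=2
After 5 (craft sword): fiber=2 sword=3
After 6 (craft sword): sword=4
After 7 (gather 6 ivory): ivory=6 sword=4
After 8 (craft bolt): bolt=1 ivory=5 sword=4
After 9 (craft bolt): bolt=2 ivory=4 sword=4
After 10 (craft bolt): bolt=3 ivory=3 sword=4
After 11 (craft bolt): bolt=4 ivory=2 sword=4
After 12 (craft bolt): bolt=5 ivory=1 sword=4
After 13 (craft bolt): bolt=6 sword=4
After 14 (consume 3 bolt): bolt=3 sword=4
After 15 (consume 2 bolt): bolt=1 sword=4
After 16 (consume 1 bolt): sword=4
After 17 (consume 1 sword): sword=3
After 18 (consume 1 sword): sword=2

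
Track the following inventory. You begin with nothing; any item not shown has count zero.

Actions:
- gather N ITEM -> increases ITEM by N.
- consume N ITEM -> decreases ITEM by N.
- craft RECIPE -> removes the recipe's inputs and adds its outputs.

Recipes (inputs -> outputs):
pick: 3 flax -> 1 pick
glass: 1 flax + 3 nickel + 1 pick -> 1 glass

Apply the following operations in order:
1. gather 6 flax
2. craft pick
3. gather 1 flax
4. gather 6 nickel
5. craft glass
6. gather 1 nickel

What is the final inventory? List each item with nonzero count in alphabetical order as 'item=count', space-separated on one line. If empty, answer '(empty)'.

After 1 (gather 6 flax): flax=6
After 2 (craft pick): flax=3 pick=1
After 3 (gather 1 flax): flax=4 pick=1
After 4 (gather 6 nickel): flax=4 nickel=6 pick=1
After 5 (craft glass): flax=3 glass=1 nickel=3
After 6 (gather 1 nickel): flax=3 glass=1 nickel=4

Answer: flax=3 glass=1 nickel=4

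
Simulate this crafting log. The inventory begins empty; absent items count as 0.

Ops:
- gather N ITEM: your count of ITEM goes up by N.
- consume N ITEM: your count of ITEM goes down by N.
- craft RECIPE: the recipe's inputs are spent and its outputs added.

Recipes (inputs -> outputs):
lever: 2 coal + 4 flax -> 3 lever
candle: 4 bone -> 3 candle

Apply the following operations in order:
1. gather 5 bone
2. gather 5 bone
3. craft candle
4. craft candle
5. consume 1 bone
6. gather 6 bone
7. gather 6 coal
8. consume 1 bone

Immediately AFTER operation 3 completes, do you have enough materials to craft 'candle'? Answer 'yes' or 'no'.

After 1 (gather 5 bone): bone=5
After 2 (gather 5 bone): bone=10
After 3 (craft candle): bone=6 candle=3

Answer: yes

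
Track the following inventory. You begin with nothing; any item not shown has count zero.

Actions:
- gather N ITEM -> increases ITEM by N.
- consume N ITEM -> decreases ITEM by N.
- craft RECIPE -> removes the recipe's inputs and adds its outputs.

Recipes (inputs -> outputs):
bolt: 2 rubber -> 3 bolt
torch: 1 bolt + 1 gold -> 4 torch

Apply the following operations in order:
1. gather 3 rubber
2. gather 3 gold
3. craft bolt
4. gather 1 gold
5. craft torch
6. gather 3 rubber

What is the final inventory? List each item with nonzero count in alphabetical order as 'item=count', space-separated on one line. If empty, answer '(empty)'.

After 1 (gather 3 rubber): rubber=3
After 2 (gather 3 gold): gold=3 rubber=3
After 3 (craft bolt): bolt=3 gold=3 rubber=1
After 4 (gather 1 gold): bolt=3 gold=4 rubber=1
After 5 (craft torch): bolt=2 gold=3 rubber=1 torch=4
After 6 (gather 3 rubber): bolt=2 gold=3 rubber=4 torch=4

Answer: bolt=2 gold=3 rubber=4 torch=4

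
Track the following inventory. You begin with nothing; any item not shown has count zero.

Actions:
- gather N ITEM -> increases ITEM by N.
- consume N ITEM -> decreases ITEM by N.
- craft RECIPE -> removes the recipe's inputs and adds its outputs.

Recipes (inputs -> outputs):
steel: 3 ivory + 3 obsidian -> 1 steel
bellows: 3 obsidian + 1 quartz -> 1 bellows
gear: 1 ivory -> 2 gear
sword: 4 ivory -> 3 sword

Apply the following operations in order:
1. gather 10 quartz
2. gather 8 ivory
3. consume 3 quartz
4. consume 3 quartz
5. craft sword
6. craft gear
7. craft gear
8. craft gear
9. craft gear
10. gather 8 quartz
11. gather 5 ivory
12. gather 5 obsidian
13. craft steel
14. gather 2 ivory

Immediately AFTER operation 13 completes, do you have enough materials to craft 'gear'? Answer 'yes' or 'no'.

After 1 (gather 10 quartz): quartz=10
After 2 (gather 8 ivory): ivory=8 quartz=10
After 3 (consume 3 quartz): ivory=8 quartz=7
After 4 (consume 3 quartz): ivory=8 quartz=4
After 5 (craft sword): ivory=4 quartz=4 sword=3
After 6 (craft gear): gear=2 ivory=3 quartz=4 sword=3
After 7 (craft gear): gear=4 ivory=2 quartz=4 sword=3
After 8 (craft gear): gear=6 ivory=1 quartz=4 sword=3
After 9 (craft gear): gear=8 quartz=4 sword=3
After 10 (gather 8 quartz): gear=8 quartz=12 sword=3
After 11 (gather 5 ivory): gear=8 ivory=5 quartz=12 sword=3
After 12 (gather 5 obsidian): gear=8 ivory=5 obsidian=5 quartz=12 sword=3
After 13 (craft steel): gear=8 ivory=2 obsidian=2 quartz=12 steel=1 sword=3

Answer: yes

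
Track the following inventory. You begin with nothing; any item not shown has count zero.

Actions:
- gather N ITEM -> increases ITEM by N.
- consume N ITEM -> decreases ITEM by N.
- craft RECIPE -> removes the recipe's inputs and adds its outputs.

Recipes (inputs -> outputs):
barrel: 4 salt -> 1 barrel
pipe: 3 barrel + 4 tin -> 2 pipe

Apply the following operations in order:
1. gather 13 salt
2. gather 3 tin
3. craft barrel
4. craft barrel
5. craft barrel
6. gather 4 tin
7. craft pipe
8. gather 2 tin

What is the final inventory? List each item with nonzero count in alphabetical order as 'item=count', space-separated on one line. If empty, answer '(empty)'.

After 1 (gather 13 salt): salt=13
After 2 (gather 3 tin): salt=13 tin=3
After 3 (craft barrel): barrel=1 salt=9 tin=3
After 4 (craft barrel): barrel=2 salt=5 tin=3
After 5 (craft barrel): barrel=3 salt=1 tin=3
After 6 (gather 4 tin): barrel=3 salt=1 tin=7
After 7 (craft pipe): pipe=2 salt=1 tin=3
After 8 (gather 2 tin): pipe=2 salt=1 tin=5

Answer: pipe=2 salt=1 tin=5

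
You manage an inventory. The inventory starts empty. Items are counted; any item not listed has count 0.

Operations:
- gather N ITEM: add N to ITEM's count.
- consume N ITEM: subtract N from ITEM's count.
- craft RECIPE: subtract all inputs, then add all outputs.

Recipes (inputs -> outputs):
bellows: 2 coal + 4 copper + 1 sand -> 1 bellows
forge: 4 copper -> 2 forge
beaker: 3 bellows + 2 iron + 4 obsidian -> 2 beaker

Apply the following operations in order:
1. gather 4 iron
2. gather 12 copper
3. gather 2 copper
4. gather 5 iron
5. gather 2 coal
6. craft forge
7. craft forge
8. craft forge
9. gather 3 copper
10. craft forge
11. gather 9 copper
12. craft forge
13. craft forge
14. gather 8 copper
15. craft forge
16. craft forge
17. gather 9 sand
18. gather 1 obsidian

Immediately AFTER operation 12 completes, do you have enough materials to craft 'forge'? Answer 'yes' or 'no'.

Answer: yes

Derivation:
After 1 (gather 4 iron): iron=4
After 2 (gather 12 copper): copper=12 iron=4
After 3 (gather 2 copper): copper=14 iron=4
After 4 (gather 5 iron): copper=14 iron=9
After 5 (gather 2 coal): coal=2 copper=14 iron=9
After 6 (craft forge): coal=2 copper=10 forge=2 iron=9
After 7 (craft forge): coal=2 copper=6 forge=4 iron=9
After 8 (craft forge): coal=2 copper=2 forge=6 iron=9
After 9 (gather 3 copper): coal=2 copper=5 forge=6 iron=9
After 10 (craft forge): coal=2 copper=1 forge=8 iron=9
After 11 (gather 9 copper): coal=2 copper=10 forge=8 iron=9
After 12 (craft forge): coal=2 copper=6 forge=10 iron=9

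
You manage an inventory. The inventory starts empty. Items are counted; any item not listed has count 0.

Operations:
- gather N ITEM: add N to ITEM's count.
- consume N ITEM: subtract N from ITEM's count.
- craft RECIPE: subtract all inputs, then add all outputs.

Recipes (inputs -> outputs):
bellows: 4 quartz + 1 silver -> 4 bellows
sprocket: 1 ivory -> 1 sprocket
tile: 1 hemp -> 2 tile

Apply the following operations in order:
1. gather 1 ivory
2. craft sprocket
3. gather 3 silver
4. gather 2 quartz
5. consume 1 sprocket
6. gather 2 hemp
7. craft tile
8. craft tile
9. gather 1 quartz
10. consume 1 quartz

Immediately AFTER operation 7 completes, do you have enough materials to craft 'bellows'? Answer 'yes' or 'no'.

After 1 (gather 1 ivory): ivory=1
After 2 (craft sprocket): sprocket=1
After 3 (gather 3 silver): silver=3 sprocket=1
After 4 (gather 2 quartz): quartz=2 silver=3 sprocket=1
After 5 (consume 1 sprocket): quartz=2 silver=3
After 6 (gather 2 hemp): hemp=2 quartz=2 silver=3
After 7 (craft tile): hemp=1 quartz=2 silver=3 tile=2

Answer: no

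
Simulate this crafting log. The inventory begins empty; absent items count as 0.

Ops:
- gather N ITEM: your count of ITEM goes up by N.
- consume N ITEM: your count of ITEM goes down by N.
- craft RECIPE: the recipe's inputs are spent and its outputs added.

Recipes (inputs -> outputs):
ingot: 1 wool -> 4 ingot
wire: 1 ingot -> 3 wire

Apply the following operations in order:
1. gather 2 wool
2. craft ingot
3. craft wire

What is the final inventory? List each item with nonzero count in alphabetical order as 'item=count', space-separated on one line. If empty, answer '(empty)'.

Answer: ingot=3 wire=3 wool=1

Derivation:
After 1 (gather 2 wool): wool=2
After 2 (craft ingot): ingot=4 wool=1
After 3 (craft wire): ingot=3 wire=3 wool=1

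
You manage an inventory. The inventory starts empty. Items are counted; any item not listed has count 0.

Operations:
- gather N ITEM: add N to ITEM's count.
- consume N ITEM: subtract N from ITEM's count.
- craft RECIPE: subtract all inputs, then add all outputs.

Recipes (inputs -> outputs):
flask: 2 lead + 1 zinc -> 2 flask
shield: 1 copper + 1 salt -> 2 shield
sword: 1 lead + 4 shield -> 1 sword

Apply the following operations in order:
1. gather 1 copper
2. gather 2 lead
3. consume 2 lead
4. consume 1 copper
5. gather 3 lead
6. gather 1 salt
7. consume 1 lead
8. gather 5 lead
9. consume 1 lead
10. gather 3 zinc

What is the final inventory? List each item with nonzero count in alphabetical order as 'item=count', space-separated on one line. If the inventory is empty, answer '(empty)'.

After 1 (gather 1 copper): copper=1
After 2 (gather 2 lead): copper=1 lead=2
After 3 (consume 2 lead): copper=1
After 4 (consume 1 copper): (empty)
After 5 (gather 3 lead): lead=3
After 6 (gather 1 salt): lead=3 salt=1
After 7 (consume 1 lead): lead=2 salt=1
After 8 (gather 5 lead): lead=7 salt=1
After 9 (consume 1 lead): lead=6 salt=1
After 10 (gather 3 zinc): lead=6 salt=1 zinc=3

Answer: lead=6 salt=1 zinc=3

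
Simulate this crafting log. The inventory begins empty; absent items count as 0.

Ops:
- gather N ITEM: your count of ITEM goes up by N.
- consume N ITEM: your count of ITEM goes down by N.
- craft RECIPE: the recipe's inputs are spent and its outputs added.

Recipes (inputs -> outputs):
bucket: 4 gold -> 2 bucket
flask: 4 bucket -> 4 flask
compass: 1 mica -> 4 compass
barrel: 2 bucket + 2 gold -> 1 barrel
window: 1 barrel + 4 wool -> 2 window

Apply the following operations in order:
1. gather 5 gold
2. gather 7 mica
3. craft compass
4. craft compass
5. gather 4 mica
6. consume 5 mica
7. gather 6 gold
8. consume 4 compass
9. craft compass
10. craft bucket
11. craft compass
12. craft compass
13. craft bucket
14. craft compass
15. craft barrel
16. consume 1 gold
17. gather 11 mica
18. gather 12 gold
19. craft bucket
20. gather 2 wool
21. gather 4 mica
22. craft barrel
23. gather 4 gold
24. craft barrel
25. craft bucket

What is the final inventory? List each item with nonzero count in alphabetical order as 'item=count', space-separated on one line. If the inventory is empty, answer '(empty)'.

After 1 (gather 5 gold): gold=5
After 2 (gather 7 mica): gold=5 mica=7
After 3 (craft compass): compass=4 gold=5 mica=6
After 4 (craft compass): compass=8 gold=5 mica=5
After 5 (gather 4 mica): compass=8 gold=5 mica=9
After 6 (consume 5 mica): compass=8 gold=5 mica=4
After 7 (gather 6 gold): compass=8 gold=11 mica=4
After 8 (consume 4 compass): compass=4 gold=11 mica=4
After 9 (craft compass): compass=8 gold=11 mica=3
After 10 (craft bucket): bucket=2 compass=8 gold=7 mica=3
After 11 (craft compass): bucket=2 compass=12 gold=7 mica=2
After 12 (craft compass): bucket=2 compass=16 gold=7 mica=1
After 13 (craft bucket): bucket=4 compass=16 gold=3 mica=1
After 14 (craft compass): bucket=4 compass=20 gold=3
After 15 (craft barrel): barrel=1 bucket=2 compass=20 gold=1
After 16 (consume 1 gold): barrel=1 bucket=2 compass=20
After 17 (gather 11 mica): barrel=1 bucket=2 compass=20 mica=11
After 18 (gather 12 gold): barrel=1 bucket=2 compass=20 gold=12 mica=11
After 19 (craft bucket): barrel=1 bucket=4 compass=20 gold=8 mica=11
After 20 (gather 2 wool): barrel=1 bucket=4 compass=20 gold=8 mica=11 wool=2
After 21 (gather 4 mica): barrel=1 bucket=4 compass=20 gold=8 mica=15 wool=2
After 22 (craft barrel): barrel=2 bucket=2 compass=20 gold=6 mica=15 wool=2
After 23 (gather 4 gold): barrel=2 bucket=2 compass=20 gold=10 mica=15 wool=2
After 24 (craft barrel): barrel=3 compass=20 gold=8 mica=15 wool=2
After 25 (craft bucket): barrel=3 bucket=2 compass=20 gold=4 mica=15 wool=2

Answer: barrel=3 bucket=2 compass=20 gold=4 mica=15 wool=2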